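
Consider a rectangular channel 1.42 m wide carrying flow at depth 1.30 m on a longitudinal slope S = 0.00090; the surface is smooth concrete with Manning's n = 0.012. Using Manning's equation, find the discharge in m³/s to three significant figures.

A = b·y = 1.42 × 1.30 = 1.846 m²
P = b + 2y = 1.42 + 2×1.30 = 4.020 m
R = A/P = 1.846/4.020 = 0.4592 m
Q = (1/n)·A·R^(2/3)·S^(1/2) = (1/0.012) × 1.846 × 0.4592^(2/3) × 0.00090^(1/2) = 2.747 m³/s

2.75 m³/s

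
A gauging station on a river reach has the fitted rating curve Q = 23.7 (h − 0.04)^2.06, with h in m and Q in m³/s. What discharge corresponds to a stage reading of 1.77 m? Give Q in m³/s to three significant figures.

73.3 m³/s

Q = 23.7 × (1.77 − 0.04)^2.06 = 23.7 × 1.73^2.06 = 73.30 m³/s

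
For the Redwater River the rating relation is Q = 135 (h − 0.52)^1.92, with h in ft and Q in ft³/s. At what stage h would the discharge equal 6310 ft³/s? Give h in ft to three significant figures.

7.93 ft

h − h₀ = (Q/C)^(1/b) = (6310/135)^(1/1.92) = 7.407 ft
h = 0.52 + 7.407 = 7.927 ft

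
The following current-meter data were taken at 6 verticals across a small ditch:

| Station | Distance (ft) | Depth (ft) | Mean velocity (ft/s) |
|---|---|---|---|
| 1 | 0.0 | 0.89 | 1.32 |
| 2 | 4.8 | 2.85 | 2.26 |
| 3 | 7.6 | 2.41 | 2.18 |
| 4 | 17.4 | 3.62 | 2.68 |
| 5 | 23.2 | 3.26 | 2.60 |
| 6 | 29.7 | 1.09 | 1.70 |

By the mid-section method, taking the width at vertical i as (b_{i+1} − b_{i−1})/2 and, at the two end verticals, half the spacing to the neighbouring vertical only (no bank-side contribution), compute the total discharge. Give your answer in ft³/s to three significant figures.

w_1 = (4.8 − 0.0)/2 = 2.4 ft; q_1 = 1.32 × 0.89 × 2.4 = 2.820 ft³/s
w_2 = (7.6 − 0.0)/2 = 3.8 ft; q_2 = 2.26 × 2.85 × 3.8 = 24.48 ft³/s
w_3 = (17.4 − 4.8)/2 = 6.3 ft; q_3 = 2.18 × 2.41 × 6.3 = 33.10 ft³/s
w_4 = (23.2 − 7.6)/2 = 7.8 ft; q_4 = 2.68 × 3.62 × 7.8 = 75.67 ft³/s
w_5 = (29.7 − 17.4)/2 = 6.15 ft; q_5 = 2.60 × 3.26 × 6.15 = 52.13 ft³/s
w_6 = (29.7 − 23.2)/2 = 3.25 ft; q_6 = 1.70 × 1.09 × 3.25 = 6.022 ft³/s
Q = Σ qᵢ = 194.2 ft³/s

194 ft³/s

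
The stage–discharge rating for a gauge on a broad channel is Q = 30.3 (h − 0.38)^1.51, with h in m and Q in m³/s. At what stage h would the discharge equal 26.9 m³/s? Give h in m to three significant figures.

1.30 m

h − h₀ = (Q/C)^(1/b) = (26.9/30.3)^(1/1.51) = 0.9242 m
h = 0.38 + 0.9242 = 1.304 m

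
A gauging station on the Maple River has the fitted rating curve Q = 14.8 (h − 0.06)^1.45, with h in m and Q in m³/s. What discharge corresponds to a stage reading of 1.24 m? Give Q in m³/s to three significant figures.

18.8 m³/s

Q = 14.8 × (1.24 − 0.06)^1.45 = 14.8 × 1.18^1.45 = 18.81 m³/s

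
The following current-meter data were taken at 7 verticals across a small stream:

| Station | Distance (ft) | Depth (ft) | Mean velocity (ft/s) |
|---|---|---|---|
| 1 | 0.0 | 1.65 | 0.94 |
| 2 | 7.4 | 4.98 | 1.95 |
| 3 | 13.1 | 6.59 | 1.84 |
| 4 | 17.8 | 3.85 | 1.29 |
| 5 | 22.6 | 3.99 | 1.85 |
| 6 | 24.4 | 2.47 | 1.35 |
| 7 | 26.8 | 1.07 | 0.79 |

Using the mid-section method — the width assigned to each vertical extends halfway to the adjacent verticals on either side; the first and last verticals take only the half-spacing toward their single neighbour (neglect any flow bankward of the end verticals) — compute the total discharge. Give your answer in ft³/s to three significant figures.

188 ft³/s

w_1 = (7.4 − 0.0)/2 = 3.7 ft; q_1 = 0.94 × 1.65 × 3.7 = 5.739 ft³/s
w_2 = (13.1 − 0.0)/2 = 6.55 ft; q_2 = 1.95 × 4.98 × 6.55 = 63.61 ft³/s
w_3 = (17.8 − 7.4)/2 = 5.2 ft; q_3 = 1.84 × 6.59 × 5.2 = 63.05 ft³/s
w_4 = (22.6 − 13.1)/2 = 4.75 ft; q_4 = 1.29 × 3.85 × 4.75 = 23.59 ft³/s
w_5 = (24.4 − 17.8)/2 = 3.3 ft; q_5 = 1.85 × 3.99 × 3.3 = 24.36 ft³/s
w_6 = (26.8 − 22.6)/2 = 2.1 ft; q_6 = 1.35 × 2.47 × 2.1 = 7.002 ft³/s
w_7 = (26.8 − 24.4)/2 = 1.2 ft; q_7 = 0.79 × 1.07 × 1.2 = 1.014 ft³/s
Q = Σ qᵢ = 188.4 ft³/s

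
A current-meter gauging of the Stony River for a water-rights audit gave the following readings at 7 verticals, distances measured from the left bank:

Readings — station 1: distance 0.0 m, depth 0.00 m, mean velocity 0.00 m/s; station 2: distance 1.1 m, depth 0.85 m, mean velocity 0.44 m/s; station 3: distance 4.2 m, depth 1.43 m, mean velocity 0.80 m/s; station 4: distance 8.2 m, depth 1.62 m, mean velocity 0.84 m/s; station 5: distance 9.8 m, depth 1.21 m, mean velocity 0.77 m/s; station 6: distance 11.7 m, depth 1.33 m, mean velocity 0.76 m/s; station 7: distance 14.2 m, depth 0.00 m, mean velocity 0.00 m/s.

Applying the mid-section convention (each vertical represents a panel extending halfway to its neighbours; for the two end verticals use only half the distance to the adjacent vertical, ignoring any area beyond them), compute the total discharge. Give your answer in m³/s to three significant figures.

w_2 = (4.2 − 0.0)/2 = 2.1 m; q_2 = 0.44 × 0.85 × 2.1 = 0.7854 m³/s
w_3 = (8.2 − 1.1)/2 = 3.55 m; q_3 = 0.80 × 1.43 × 3.55 = 4.061 m³/s
w_4 = (9.8 − 4.2)/2 = 2.8 m; q_4 = 0.84 × 1.62 × 2.8 = 3.810 m³/s
w_5 = (11.7 − 8.2)/2 = 1.75 m; q_5 = 0.77 × 1.21 × 1.75 = 1.630 m³/s
w_6 = (14.2 − 9.8)/2 = 2.2 m; q_6 = 0.76 × 1.33 × 2.2 = 2.224 m³/s
Stations 1, 7 contribute zero (depth or velocity is 0).
Q = Σ qᵢ = 12.51 m³/s

12.5 m³/s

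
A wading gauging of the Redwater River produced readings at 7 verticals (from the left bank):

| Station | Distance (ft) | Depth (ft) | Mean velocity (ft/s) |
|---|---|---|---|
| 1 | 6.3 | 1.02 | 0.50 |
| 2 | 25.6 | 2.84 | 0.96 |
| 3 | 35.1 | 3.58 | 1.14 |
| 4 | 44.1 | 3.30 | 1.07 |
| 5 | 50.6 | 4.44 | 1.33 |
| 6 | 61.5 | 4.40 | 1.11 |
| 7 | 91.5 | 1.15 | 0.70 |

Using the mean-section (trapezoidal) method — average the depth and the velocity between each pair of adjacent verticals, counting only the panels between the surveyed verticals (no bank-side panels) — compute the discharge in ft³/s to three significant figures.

258 ft³/s

Panel 1-2: Δb = 19.3 ft, d̄ = (1.02+2.84)/2 = 1.93, v̄ = (0.50+0.96)/2 = 0.73 → q = 19.3×1.93×0.73 = 27.19 ft³/s
Panel 2-3: Δb = 9.5 ft, d̄ = (2.84+3.58)/2 = 3.21, v̄ = (0.96+1.14)/2 = 1.05 → q = 9.5×3.21×1.05 = 32.02 ft³/s
Panel 3-4: Δb = 9 ft, d̄ = (3.58+3.30)/2 = 3.44, v̄ = (1.14+1.07)/2 = 1.105 → q = 9×3.44×1.105 = 34.21 ft³/s
Panel 4-5: Δb = 6.5 ft, d̄ = (3.30+4.44)/2 = 3.87, v̄ = (1.07+1.33)/2 = 1.2 → q = 6.5×3.87×1.2 = 30.19 ft³/s
Panel 5-6: Δb = 10.9 ft, d̄ = (4.44+4.40)/2 = 4.42, v̄ = (1.33+1.11)/2 = 1.22 → q = 10.9×4.42×1.22 = 58.78 ft³/s
Panel 6-7: Δb = 30 ft, d̄ = (4.40+1.15)/2 = 2.775, v̄ = (1.11+0.70)/2 = 0.905 → q = 30×2.775×0.905 = 75.34 ft³/s
Q = Σ q = 257.7 ft³/s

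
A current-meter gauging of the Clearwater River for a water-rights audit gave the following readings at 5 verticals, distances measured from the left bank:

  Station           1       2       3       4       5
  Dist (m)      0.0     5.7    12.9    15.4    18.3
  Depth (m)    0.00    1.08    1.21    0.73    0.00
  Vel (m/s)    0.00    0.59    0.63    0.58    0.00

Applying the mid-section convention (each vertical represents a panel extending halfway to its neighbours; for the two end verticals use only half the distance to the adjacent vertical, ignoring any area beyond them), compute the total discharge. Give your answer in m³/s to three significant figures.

8.95 m³/s

w_2 = (12.9 − 0.0)/2 = 6.45 m; q_2 = 0.59 × 1.08 × 6.45 = 4.110 m³/s
w_3 = (15.4 − 5.7)/2 = 4.85 m; q_3 = 0.63 × 1.21 × 4.85 = 3.697 m³/s
w_4 = (18.3 − 12.9)/2 = 2.7 m; q_4 = 0.58 × 0.73 × 2.7 = 1.143 m³/s
Stations 1, 5 contribute zero (depth or velocity is 0).
Q = Σ qᵢ = 8.950 m³/s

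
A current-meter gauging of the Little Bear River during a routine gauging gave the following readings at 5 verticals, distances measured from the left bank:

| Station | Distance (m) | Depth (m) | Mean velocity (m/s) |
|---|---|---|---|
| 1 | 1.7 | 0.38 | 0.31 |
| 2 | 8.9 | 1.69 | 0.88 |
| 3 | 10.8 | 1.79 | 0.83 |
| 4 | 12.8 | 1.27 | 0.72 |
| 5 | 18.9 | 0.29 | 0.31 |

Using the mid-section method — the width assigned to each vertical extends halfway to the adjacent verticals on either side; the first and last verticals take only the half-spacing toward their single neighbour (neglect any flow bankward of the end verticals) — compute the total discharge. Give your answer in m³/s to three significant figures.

14.1 m³/s

w_1 = (8.9 − 1.7)/2 = 3.6 m; q_1 = 0.31 × 0.38 × 3.6 = 0.4241 m³/s
w_2 = (10.8 − 1.7)/2 = 4.55 m; q_2 = 0.88 × 1.69 × 4.55 = 6.767 m³/s
w_3 = (12.8 − 8.9)/2 = 1.95 m; q_3 = 0.83 × 1.79 × 1.95 = 2.897 m³/s
w_4 = (18.9 − 10.8)/2 = 4.05 m; q_4 = 0.72 × 1.27 × 4.05 = 3.703 m³/s
w_5 = (18.9 − 12.8)/2 = 3.05 m; q_5 = 0.31 × 0.29 × 3.05 = 0.2742 m³/s
Q = Σ qᵢ = 14.07 m³/s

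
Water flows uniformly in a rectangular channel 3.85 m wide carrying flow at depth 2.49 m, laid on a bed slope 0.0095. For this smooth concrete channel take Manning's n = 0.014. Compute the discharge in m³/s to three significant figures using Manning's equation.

70.5 m³/s

A = b·y = 3.85 × 2.49 = 9.587 m²
P = b + 2y = 3.85 + 2×2.49 = 8.830 m
R = A/P = 9.587/8.830 = 1.086 m
Q = (1/n)·A·R^(2/3)·S^(1/2) = (1/0.014) × 9.587 × 1.086^(2/3) × 0.0095^(1/2) = 70.50 m³/s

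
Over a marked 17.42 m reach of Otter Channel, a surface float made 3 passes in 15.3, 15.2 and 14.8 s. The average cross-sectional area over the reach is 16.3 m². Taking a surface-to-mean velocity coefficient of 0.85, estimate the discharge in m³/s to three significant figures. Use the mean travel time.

t̄ = (15.3 + 15.2 + 14.8) / 3 = 15.1 s
v_surface = L / t̄ = 17.42 / 15.1 = 1.154 m/s
v_mean = 0.85 × 1.154 = 0.9806 m/s
Q = A × v_mean = 16.3 × 0.9806 = 15.98 m³/s

16.0 m³/s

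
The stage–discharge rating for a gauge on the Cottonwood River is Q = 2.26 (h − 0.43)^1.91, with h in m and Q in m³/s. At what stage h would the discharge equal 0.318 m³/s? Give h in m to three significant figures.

0.788 m

h − h₀ = (Q/C)^(1/b) = (0.318/2.26)^(1/1.91) = 0.3582 m
h = 0.43 + 0.3582 = 0.7882 m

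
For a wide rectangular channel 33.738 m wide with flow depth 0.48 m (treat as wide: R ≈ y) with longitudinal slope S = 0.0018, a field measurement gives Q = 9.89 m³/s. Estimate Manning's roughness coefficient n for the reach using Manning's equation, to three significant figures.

0.0426

A = b·y = 33.738 × 0.48 = 16.19 m²
Wide channel: R ≈ y = 0.48 m
n = (1/Q)·A·R^(2/3)·S^(1/2) = (1/9.89) × 16.19 × 0.6130 × 0.04243 = 0.04259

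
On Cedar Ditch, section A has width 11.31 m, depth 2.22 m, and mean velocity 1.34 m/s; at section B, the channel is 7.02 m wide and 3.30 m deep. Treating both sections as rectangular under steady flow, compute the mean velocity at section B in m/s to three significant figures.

1.45 m/s

Q = A₁V₁ = (11.31×2.22) × 1.34 = 33.64 m³/s
A₂ = 7.02 × 3.30 = 23.17 m²
V₂ = Q/A₂ = 33.64/23.17 = 1.452 m/s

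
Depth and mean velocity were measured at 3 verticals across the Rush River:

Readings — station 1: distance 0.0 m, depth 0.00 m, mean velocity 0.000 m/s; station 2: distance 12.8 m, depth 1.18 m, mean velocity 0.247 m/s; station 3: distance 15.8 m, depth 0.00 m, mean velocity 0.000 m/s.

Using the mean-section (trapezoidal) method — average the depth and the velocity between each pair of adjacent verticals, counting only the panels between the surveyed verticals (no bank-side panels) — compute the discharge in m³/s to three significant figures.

Panel 1-2: Δb = 12.8 m, d̄ = (0.00+1.18)/2 = 0.59, v̄ = (0.000+0.247)/2 = 0.1235 → q = 12.8×0.59×0.1235 = 0.9327 m³/s
Panel 2-3: Δb = 3 m, d̄ = (1.18+0.00)/2 = 0.59, v̄ = (0.247+0.000)/2 = 0.1235 → q = 3×0.59×0.1235 = 0.2186 m³/s
Q = Σ q = 1.151 m³/s

1.15 m³/s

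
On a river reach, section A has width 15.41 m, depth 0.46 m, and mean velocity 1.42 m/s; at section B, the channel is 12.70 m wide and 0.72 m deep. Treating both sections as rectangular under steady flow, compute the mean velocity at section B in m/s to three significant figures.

Q = A₁V₁ = (15.41×0.46) × 1.42 = 10.07 m³/s
A₂ = 12.70 × 0.72 = 9.144 m²
V₂ = Q/A₂ = 10.07/9.144 = 1.101 m/s

1.10 m/s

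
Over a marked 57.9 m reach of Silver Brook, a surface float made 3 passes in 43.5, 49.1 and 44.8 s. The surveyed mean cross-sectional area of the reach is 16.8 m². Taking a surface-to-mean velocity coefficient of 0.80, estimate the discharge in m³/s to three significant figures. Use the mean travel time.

t̄ = (43.5 + 49.1 + 44.8) / 3 = 45.8 s
v_surface = L / t̄ = 57.9 / 45.8 = 1.264 m/s
v_mean = 0.80 × 1.264 = 1.011 m/s
Q = A × v_mean = 16.8 × 1.011 = 16.99 m³/s

17.0 m³/s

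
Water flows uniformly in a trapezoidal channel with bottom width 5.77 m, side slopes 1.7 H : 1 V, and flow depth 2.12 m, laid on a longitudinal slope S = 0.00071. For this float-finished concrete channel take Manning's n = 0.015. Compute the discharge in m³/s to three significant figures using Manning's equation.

A = (b + z·y)·y = (5.77 + 1.7×2.12)×2.12 = 19.87 m²
P = b + 2y√(1+z²) = 5.77 + 2×2.12×√(1+1.7²) = 14.13 m
R = A/P = 19.87/14.13 = 1.406 m
Q = (1/n)·A·R^(2/3)·S^(1/2) = (1/0.015) × 19.87 × 1.406^(2/3) × 0.00071^(1/2) = 44.31 m³/s

44.3 m³/s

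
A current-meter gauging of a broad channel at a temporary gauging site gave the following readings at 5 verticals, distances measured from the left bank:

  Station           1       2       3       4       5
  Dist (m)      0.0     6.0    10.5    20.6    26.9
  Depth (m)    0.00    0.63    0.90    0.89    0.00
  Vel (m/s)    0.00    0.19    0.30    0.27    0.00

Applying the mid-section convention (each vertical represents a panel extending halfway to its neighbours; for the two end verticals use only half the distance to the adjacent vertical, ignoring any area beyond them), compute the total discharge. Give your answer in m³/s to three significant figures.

4.57 m³/s

w_2 = (10.5 − 0.0)/2 = 5.25 m; q_2 = 0.19 × 0.63 × 5.25 = 0.6284 m³/s
w_3 = (20.6 − 6.0)/2 = 7.3 m; q_3 = 0.30 × 0.90 × 7.3 = 1.971 m³/s
w_4 = (26.9 − 10.5)/2 = 8.2 m; q_4 = 0.27 × 0.89 × 8.2 = 1.970 m³/s
Stations 1, 5 contribute zero (depth or velocity is 0).
Q = Σ qᵢ = 4.570 m³/s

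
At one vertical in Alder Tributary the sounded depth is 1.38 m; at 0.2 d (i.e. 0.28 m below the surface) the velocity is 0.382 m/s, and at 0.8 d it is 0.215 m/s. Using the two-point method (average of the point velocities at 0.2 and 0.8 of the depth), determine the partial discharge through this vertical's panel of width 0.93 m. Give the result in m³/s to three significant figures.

v̄ = (0.382 + 0.215) / 2 = 0.2985 m/s
q = v̄ × d × w = 0.2985 × 1.38 × 0.93 = 0.3831 m³/s

0.383 m³/s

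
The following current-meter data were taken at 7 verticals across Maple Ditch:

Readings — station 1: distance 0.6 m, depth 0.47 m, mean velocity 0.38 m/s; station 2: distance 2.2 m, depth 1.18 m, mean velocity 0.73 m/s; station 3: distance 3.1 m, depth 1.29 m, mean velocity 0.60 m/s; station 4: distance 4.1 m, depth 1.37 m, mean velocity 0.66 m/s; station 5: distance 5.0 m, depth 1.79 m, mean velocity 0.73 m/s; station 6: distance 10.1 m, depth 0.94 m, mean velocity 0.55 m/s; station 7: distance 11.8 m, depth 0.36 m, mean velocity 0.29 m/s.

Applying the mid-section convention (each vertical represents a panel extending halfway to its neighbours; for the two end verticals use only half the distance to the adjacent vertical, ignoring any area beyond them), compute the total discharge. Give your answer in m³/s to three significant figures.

w_1 = (2.2 − 0.6)/2 = 0.8 m; q_1 = 0.38 × 0.47 × 0.8 = 0.1429 m³/s
w_2 = (3.1 − 0.6)/2 = 1.25 m; q_2 = 0.73 × 1.18 × 1.25 = 1.077 m³/s
w_3 = (4.1 − 2.2)/2 = 0.95 m; q_3 = 0.60 × 1.29 × 0.95 = 0.7353 m³/s
w_4 = (5.0 − 3.1)/2 = 0.95 m; q_4 = 0.66 × 1.37 × 0.95 = 0.8590 m³/s
w_5 = (10.1 − 4.1)/2 = 3 m; q_5 = 0.73 × 1.79 × 3 = 3.920 m³/s
w_6 = (11.8 − 5.0)/2 = 3.4 m; q_6 = 0.55 × 0.94 × 3.4 = 1.758 m³/s
w_7 = (11.8 − 10.1)/2 = 0.85 m; q_7 = 0.29 × 0.36 × 0.85 = 0.08874 m³/s
Q = Σ qᵢ = 8.581 m³/s

8.58 m³/s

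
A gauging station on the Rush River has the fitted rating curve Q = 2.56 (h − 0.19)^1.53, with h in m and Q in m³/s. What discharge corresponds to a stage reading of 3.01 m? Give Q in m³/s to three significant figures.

Q = 2.56 × (3.01 − 0.19)^1.53 = 2.56 × 2.82^1.53 = 12.51 m³/s

12.5 m³/s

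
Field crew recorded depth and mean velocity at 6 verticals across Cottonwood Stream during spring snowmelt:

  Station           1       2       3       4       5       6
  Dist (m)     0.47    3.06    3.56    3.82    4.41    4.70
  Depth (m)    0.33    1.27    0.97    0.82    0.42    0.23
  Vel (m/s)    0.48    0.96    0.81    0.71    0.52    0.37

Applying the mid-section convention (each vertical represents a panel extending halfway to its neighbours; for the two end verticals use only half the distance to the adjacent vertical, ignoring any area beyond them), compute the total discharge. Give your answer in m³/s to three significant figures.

w_1 = (3.06 − 0.47)/2 = 1.295 m; q_1 = 0.48 × 0.33 × 1.295 = 0.2051 m³/s
w_2 = (3.56 − 0.47)/2 = 1.545 m; q_2 = 0.96 × 1.27 × 1.545 = 1.884 m³/s
w_3 = (3.82 − 3.06)/2 = 0.38 m; q_3 = 0.81 × 0.97 × 0.38 = 0.2986 m³/s
w_4 = (4.41 − 3.56)/2 = 0.425 m; q_4 = 0.71 × 0.82 × 0.425 = 0.2474 m³/s
w_5 = (4.70 − 3.82)/2 = 0.44 m; q_5 = 0.52 × 0.42 × 0.44 = 0.09610 m³/s
w_6 = (4.70 − 4.41)/2 = 0.145 m; q_6 = 0.37 × 0.23 × 0.145 = 0.01234 m³/s
Q = Σ qᵢ = 2.743 m³/s

2.74 m³/s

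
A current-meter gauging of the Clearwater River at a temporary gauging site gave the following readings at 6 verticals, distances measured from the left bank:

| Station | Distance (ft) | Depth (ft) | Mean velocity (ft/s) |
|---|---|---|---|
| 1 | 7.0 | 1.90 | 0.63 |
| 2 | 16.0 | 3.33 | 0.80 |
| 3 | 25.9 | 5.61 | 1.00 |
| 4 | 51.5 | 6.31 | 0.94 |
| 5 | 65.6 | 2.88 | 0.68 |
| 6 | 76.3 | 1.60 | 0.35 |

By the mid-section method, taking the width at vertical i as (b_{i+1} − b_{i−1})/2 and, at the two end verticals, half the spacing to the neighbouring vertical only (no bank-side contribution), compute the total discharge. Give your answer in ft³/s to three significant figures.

w_1 = (16.0 − 7.0)/2 = 4.5 ft; q_1 = 0.63 × 1.90 × 4.5 = 5.387 ft³/s
w_2 = (25.9 − 7.0)/2 = 9.45 ft; q_2 = 0.80 × 3.33 × 9.45 = 25.17 ft³/s
w_3 = (51.5 − 16.0)/2 = 17.75 ft; q_3 = 1.00 × 5.61 × 17.75 = 99.58 ft³/s
w_4 = (65.6 − 25.9)/2 = 19.85 ft; q_4 = 0.94 × 6.31 × 19.85 = 117.7 ft³/s
w_5 = (76.3 − 51.5)/2 = 12.4 ft; q_5 = 0.68 × 2.88 × 12.4 = 24.28 ft³/s
w_6 = (76.3 − 65.6)/2 = 5.35 ft; q_6 = 0.35 × 1.60 × 5.35 = 2.996 ft³/s
Q = Σ qᵢ = 275.2 ft³/s

275 ft³/s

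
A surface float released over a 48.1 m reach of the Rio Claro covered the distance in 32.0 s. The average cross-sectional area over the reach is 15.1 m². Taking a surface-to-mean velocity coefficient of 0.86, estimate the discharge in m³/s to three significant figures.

19.5 m³/s

v_surface = L / t̄ = 48.1 / 32 = 1.503 m/s
v_mean = 0.86 × 1.503 = 1.293 m/s
Q = A × v_mean = 15.1 × 1.293 = 19.52 m³/s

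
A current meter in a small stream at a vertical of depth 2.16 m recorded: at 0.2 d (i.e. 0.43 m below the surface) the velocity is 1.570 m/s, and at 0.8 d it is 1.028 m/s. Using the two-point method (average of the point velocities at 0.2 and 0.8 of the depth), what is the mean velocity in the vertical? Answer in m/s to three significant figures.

1.30 m/s

v̄ = (1.570 + 1.028) / 2 = 1.299 m/s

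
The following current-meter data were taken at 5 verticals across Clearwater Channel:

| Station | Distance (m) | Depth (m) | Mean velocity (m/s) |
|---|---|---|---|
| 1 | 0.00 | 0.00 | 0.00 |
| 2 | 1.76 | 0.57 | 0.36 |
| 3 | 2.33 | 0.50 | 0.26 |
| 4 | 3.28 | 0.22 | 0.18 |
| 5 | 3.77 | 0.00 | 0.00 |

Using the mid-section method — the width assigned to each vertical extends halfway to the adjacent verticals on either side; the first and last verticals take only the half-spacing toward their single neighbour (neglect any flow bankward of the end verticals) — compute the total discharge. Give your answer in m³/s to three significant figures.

0.366 m³/s

w_2 = (2.33 − 0.00)/2 = 1.165 m; q_2 = 0.36 × 0.57 × 1.165 = 0.2391 m³/s
w_3 = (3.28 − 1.76)/2 = 0.76 m; q_3 = 0.26 × 0.50 × 0.76 = 0.09880 m³/s
w_4 = (3.77 − 2.33)/2 = 0.72 m; q_4 = 0.18 × 0.22 × 0.72 = 0.02851 m³/s
Stations 1, 5 contribute zero (depth or velocity is 0).
Q = Σ qᵢ = 0.3664 m³/s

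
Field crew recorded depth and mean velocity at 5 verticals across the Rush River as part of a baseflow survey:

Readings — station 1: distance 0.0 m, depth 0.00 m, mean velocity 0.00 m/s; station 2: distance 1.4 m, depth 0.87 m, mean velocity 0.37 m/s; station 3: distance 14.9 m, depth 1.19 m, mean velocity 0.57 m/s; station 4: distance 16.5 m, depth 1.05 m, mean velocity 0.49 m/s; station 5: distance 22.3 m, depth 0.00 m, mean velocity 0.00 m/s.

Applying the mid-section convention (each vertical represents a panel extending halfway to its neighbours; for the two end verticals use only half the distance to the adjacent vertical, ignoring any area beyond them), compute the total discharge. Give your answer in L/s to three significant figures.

9420 L/s

w_2 = (14.9 − 0.0)/2 = 7.45 m; q_2 = 0.37 × 0.87 × 7.45 = 2.398 m³/s
w_3 = (16.5 − 1.4)/2 = 7.55 m; q_3 = 0.57 × 1.19 × 7.55 = 5.121 m³/s
w_4 = (22.3 − 14.9)/2 = 3.7 m; q_4 = 0.49 × 1.05 × 3.7 = 1.904 m³/s
Stations 1, 5 contribute zero (depth or velocity is 0).
Q = Σ qᵢ = 9.423 m³/s
= 9.423 × 1000 = 9423 L/s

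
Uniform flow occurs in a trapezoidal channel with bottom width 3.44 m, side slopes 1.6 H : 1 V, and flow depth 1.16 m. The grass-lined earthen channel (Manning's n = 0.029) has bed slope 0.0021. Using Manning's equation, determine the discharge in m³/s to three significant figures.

8.27 m³/s

A = (b + z·y)·y = (3.44 + 1.6×1.16)×1.16 = 6.143 m²
P = b + 2y√(1+z²) = 3.44 + 2×1.16×√(1+1.6²) = 7.817 m
R = A/P = 6.143/7.817 = 0.7859 m
Q = (1/n)·A·R^(2/3)·S^(1/2) = (1/0.029) × 6.143 × 0.7859^(2/3) × 0.0021^(1/2) = 8.267 m³/s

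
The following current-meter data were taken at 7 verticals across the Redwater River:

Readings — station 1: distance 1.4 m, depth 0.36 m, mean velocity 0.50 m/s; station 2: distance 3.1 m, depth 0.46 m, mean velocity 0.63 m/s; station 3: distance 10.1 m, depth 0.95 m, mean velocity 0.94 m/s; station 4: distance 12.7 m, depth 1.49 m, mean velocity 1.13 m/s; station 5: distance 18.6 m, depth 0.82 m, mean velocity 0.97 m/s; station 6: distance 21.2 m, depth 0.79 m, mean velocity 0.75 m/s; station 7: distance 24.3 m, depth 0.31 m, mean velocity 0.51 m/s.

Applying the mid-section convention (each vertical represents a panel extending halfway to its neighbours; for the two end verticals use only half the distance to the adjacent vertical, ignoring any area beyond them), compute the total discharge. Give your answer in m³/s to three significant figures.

w_1 = (3.1 − 1.4)/2 = 0.85 m; q_1 = 0.50 × 0.36 × 0.85 = 0.1530 m³/s
w_2 = (10.1 − 1.4)/2 = 4.35 m; q_2 = 0.63 × 0.46 × 4.35 = 1.261 m³/s
w_3 = (12.7 − 3.1)/2 = 4.8 m; q_3 = 0.94 × 0.95 × 4.8 = 4.286 m³/s
w_4 = (18.6 − 10.1)/2 = 4.25 m; q_4 = 1.13 × 1.49 × 4.25 = 7.156 m³/s
w_5 = (21.2 − 12.7)/2 = 4.25 m; q_5 = 0.97 × 0.82 × 4.25 = 3.380 m³/s
w_6 = (24.3 − 18.6)/2 = 2.85 m; q_6 = 0.75 × 0.79 × 2.85 = 1.689 m³/s
w_7 = (24.3 − 21.2)/2 = 1.55 m; q_7 = 0.51 × 0.31 × 1.55 = 0.2451 m³/s
Q = Σ qᵢ = 18.17 m³/s

18.2 m³/s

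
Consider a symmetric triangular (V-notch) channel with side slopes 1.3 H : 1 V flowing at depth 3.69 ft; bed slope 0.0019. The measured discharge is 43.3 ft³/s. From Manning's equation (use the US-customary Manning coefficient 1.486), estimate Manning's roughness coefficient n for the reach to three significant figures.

A = z·y² = 1.3×3.69² = 17.70 ft²
P = 2y√(1+z²) = 2×3.69×√(1+1.3²) = 12.10 ft
R = A/P = 17.70/12.10 = 1.462 ft
n = (1.486/Q)·A·R^(2/3)·S^(1/2) = (1.486/43.3) × 17.70 × 1.288 × 0.04359 = 0.03412

0.0341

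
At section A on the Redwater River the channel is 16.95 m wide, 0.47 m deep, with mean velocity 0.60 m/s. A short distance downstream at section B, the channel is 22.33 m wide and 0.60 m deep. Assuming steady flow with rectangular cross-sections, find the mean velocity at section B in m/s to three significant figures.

0.357 m/s

Q = A₁V₁ = (16.95×0.47) × 0.60 = 4.780 m³/s
A₂ = 22.33 × 0.60 = 13.40 m²
V₂ = Q/A₂ = 4.780/13.40 = 0.3568 m/s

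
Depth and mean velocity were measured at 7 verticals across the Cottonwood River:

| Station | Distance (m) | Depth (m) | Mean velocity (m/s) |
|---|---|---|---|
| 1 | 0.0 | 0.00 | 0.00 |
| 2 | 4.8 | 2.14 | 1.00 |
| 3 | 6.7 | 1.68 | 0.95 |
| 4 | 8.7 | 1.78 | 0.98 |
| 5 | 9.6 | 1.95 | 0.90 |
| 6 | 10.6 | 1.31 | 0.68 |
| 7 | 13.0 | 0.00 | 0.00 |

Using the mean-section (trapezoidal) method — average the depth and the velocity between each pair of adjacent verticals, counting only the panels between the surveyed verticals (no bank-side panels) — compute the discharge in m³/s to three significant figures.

Panel 1-2: Δb = 4.8 m, d̄ = (0.00+2.14)/2 = 1.07, v̄ = (0.00+1.00)/2 = 0.5 → q = 4.8×1.07×0.5 = 2.568 m³/s
Panel 2-3: Δb = 1.9 m, d̄ = (2.14+1.68)/2 = 1.91, v̄ = (1.00+0.95)/2 = 0.975 → q = 1.9×1.91×0.975 = 3.538 m³/s
Panel 3-4: Δb = 2 m, d̄ = (1.68+1.78)/2 = 1.73, v̄ = (0.95+0.98)/2 = 0.965 → q = 2×1.73×0.965 = 3.339 m³/s
Panel 4-5: Δb = 0.9 m, d̄ = (1.78+1.95)/2 = 1.865, v̄ = (0.98+0.90)/2 = 0.94 → q = 0.9×1.865×0.94 = 1.578 m³/s
Panel 5-6: Δb = 1 m, d̄ = (1.95+1.31)/2 = 1.63, v̄ = (0.90+0.68)/2 = 0.79 → q = 1×1.63×0.79 = 1.288 m³/s
Panel 6-7: Δb = 2.4 m, d̄ = (1.31+0.00)/2 = 0.655, v̄ = (0.68+0.00)/2 = 0.34 → q = 2.4×0.655×0.34 = 0.5345 m³/s
Q = Σ q = 12.85 m³/s

12.8 m³/s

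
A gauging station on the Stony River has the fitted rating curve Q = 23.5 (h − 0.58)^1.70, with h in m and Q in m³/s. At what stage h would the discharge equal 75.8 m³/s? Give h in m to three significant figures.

2.57 m

h − h₀ = (Q/C)^(1/b) = (75.8/23.5)^(1/1.70) = 1.991 m
h = 0.58 + 1.991 = 2.571 m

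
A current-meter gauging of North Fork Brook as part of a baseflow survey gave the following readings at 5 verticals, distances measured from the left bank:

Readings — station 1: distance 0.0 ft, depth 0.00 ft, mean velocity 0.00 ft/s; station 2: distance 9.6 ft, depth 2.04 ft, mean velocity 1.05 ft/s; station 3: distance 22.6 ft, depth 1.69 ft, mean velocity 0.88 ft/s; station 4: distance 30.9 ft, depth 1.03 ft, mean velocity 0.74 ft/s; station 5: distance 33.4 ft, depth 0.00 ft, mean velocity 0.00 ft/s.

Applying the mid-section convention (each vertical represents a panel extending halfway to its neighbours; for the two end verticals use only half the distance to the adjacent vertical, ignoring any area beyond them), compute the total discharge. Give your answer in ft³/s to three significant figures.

w_2 = (22.6 − 0.0)/2 = 11.3 ft; q_2 = 1.05 × 2.04 × 11.3 = 24.20 ft³/s
w_3 = (30.9 − 9.6)/2 = 10.65 ft; q_3 = 0.88 × 1.69 × 10.65 = 15.84 ft³/s
w_4 = (33.4 − 22.6)/2 = 5.4 ft; q_4 = 0.74 × 1.03 × 5.4 = 4.116 ft³/s
Stations 1, 5 contribute zero (depth or velocity is 0).
Q = Σ qᵢ = 44.16 ft³/s

44.2 ft³/s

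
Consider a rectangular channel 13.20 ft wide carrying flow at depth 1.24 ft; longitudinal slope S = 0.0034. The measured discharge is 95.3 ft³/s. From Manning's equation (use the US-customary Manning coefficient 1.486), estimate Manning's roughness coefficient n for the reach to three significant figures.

A = b·y = 13.20 × 1.24 = 16.37 ft²
P = b + 2y = 13.20 + 2×1.24 = 15.68 ft
R = A/P = 16.37/15.68 = 1.044 ft
n = (1.486/Q)·A·R^(2/3)·S^(1/2) = (1.486/95.3) × 16.37 × 1.029 × 0.05831 = 0.01531

0.0153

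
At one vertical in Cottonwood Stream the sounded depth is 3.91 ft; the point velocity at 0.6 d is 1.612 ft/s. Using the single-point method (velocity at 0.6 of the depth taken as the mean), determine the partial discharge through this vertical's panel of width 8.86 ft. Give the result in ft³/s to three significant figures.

v̄ = v₀.₆ = 1.612 ft/s
q = v̄ × d × w = 1.612 × 3.91 × 8.86 = 55.84 ft³/s

55.8 ft³/s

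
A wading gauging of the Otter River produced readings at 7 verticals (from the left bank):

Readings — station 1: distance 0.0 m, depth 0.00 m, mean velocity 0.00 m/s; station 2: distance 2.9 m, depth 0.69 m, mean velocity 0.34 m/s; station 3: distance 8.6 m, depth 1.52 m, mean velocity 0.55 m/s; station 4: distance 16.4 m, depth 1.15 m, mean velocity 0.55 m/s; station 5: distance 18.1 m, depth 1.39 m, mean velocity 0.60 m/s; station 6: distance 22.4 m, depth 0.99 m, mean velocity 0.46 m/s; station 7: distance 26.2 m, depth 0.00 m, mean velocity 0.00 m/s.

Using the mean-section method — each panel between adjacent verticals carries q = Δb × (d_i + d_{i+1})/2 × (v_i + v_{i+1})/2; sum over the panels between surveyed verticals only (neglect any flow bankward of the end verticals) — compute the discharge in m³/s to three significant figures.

13.1 m³/s

Panel 1-2: Δb = 2.9 m, d̄ = (0.00+0.69)/2 = 0.345, v̄ = (0.00+0.34)/2 = 0.17 → q = 2.9×0.345×0.17 = 0.1701 m³/s
Panel 2-3: Δb = 5.7 m, d̄ = (0.69+1.52)/2 = 1.105, v̄ = (0.34+0.55)/2 = 0.445 → q = 5.7×1.105×0.445 = 2.803 m³/s
Panel 3-4: Δb = 7.8 m, d̄ = (1.52+1.15)/2 = 1.335, v̄ = (0.55+0.55)/2 = 0.55 → q = 7.8×1.335×0.55 = 5.727 m³/s
Panel 4-5: Δb = 1.7 m, d̄ = (1.15+1.39)/2 = 1.27, v̄ = (0.55+0.60)/2 = 0.575 → q = 1.7×1.27×0.575 = 1.241 m³/s
Panel 5-6: Δb = 4.3 m, d̄ = (1.39+0.99)/2 = 1.19, v̄ = (0.60+0.46)/2 = 0.53 → q = 4.3×1.19×0.53 = 2.712 m³/s
Panel 6-7: Δb = 3.8 m, d̄ = (0.99+0.00)/2 = 0.495, v̄ = (0.46+0.00)/2 = 0.23 → q = 3.8×0.495×0.23 = 0.4326 m³/s
Q = Σ q = 13.09 m³/s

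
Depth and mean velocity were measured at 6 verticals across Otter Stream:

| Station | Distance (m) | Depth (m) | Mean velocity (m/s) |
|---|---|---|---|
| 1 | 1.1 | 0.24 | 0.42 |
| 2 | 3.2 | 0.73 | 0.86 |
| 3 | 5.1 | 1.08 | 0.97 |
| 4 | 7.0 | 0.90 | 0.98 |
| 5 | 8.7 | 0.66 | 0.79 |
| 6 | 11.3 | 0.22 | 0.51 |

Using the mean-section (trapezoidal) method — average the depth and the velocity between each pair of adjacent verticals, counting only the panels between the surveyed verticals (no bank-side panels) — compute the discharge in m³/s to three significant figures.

5.98 m³/s

Panel 1-2: Δb = 2.1 m, d̄ = (0.24+0.73)/2 = 0.485, v̄ = (0.42+0.86)/2 = 0.64 → q = 2.1×0.485×0.64 = 0.6518 m³/s
Panel 2-3: Δb = 1.9 m, d̄ = (0.73+1.08)/2 = 0.905, v̄ = (0.86+0.97)/2 = 0.915 → q = 1.9×0.905×0.915 = 1.573 m³/s
Panel 3-4: Δb = 1.9 m, d̄ = (1.08+0.90)/2 = 0.99, v̄ = (0.97+0.98)/2 = 0.975 → q = 1.9×0.99×0.975 = 1.834 m³/s
Panel 4-5: Δb = 1.7 m, d̄ = (0.90+0.66)/2 = 0.78, v̄ = (0.98+0.79)/2 = 0.885 → q = 1.7×0.78×0.885 = 1.174 m³/s
Panel 5-6: Δb = 2.6 m, d̄ = (0.66+0.22)/2 = 0.44, v̄ = (0.79+0.51)/2 = 0.65 → q = 2.6×0.44×0.65 = 0.7436 m³/s
Q = Σ q = 5.976 m³/s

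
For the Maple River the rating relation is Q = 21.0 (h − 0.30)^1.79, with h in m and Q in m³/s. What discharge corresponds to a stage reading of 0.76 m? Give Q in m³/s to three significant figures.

Q = 21.0 × (0.76 − 0.30)^1.79 = 21.0 × 0.46^1.79 = 5.231 m³/s

5.23 m³/s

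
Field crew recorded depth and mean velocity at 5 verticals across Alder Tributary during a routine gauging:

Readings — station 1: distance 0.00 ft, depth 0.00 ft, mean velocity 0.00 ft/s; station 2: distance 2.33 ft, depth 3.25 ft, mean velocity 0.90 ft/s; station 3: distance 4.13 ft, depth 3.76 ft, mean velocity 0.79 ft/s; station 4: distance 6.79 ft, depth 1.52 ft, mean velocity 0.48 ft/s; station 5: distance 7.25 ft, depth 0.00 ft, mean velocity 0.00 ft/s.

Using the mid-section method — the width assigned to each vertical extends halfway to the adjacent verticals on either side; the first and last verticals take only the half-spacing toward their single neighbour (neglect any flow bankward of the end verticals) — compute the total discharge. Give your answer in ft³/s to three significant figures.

13.8 ft³/s

w_2 = (4.13 − 0.00)/2 = 2.065 ft; q_2 = 0.90 × 3.25 × 2.065 = 6.040 ft³/s
w_3 = (6.79 − 2.33)/2 = 2.23 ft; q_3 = 0.79 × 3.76 × 2.23 = 6.624 ft³/s
w_4 = (7.25 − 4.13)/2 = 1.56 ft; q_4 = 0.48 × 1.52 × 1.56 = 1.138 ft³/s
Stations 1, 5 contribute zero (depth or velocity is 0).
Q = Σ qᵢ = 13.80 ft³/s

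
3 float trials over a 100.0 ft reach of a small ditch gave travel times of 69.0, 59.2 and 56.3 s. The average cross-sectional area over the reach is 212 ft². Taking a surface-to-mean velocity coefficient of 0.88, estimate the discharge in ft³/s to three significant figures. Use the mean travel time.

303 ft³/s

t̄ = (69.0 + 59.2 + 56.3) / 3 = 61.5 s
v_surface = L / t̄ = 100.0 / 61.5 = 1.626 ft/s
v_mean = 0.88 × 1.626 = 1.431 ft/s
Q = A × v_mean = 212 × 1.431 = 303.3 ft³/s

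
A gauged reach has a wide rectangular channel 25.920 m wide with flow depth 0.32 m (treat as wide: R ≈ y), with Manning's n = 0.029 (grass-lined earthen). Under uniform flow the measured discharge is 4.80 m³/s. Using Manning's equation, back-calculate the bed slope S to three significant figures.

A = b·y = 25.920 × 0.32 = 8.294 m²
Wide channel: R ≈ y = 0.32 m
S = (Q·n / (1·A·R^(2/3)))² = (4.80×0.029 / (1×8.294×0.4678))² = 0.001287

0.00129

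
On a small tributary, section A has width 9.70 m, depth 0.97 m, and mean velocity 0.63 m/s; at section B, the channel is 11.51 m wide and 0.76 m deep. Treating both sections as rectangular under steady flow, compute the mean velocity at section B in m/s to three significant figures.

Q = A₁V₁ = (9.70×0.97) × 0.63 = 5.928 m³/s
A₂ = 11.51 × 0.76 = 8.748 m²
V₂ = Q/A₂ = 5.928/8.748 = 0.6776 m/s

0.678 m/s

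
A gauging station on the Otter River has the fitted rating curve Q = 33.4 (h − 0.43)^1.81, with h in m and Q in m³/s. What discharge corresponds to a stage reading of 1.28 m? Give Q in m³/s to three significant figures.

Q = 33.4 × (1.28 − 0.43)^1.81 = 33.4 × 0.85^1.81 = 24.89 m³/s

24.9 m³/s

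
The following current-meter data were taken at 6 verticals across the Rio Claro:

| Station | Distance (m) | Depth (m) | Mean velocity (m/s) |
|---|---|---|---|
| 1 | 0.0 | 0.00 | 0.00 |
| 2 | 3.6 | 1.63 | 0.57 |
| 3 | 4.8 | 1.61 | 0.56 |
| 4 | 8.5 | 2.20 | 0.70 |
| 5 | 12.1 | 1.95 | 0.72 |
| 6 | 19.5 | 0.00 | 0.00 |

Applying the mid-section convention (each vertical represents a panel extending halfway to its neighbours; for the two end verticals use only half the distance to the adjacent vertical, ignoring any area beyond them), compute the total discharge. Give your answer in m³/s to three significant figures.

w_2 = (4.8 − 0.0)/2 = 2.4 m; q_2 = 0.57 × 1.63 × 2.4 = 2.230 m³/s
w_3 = (8.5 − 3.6)/2 = 2.45 m; q_3 = 0.56 × 1.61 × 2.45 = 2.209 m³/s
w_4 = (12.1 − 4.8)/2 = 3.65 m; q_4 = 0.70 × 2.20 × 3.65 = 5.621 m³/s
w_5 = (19.5 − 8.5)/2 = 5.5 m; q_5 = 0.72 × 1.95 × 5.5 = 7.722 m³/s
Stations 1, 6 contribute zero (depth or velocity is 0).
Q = Σ qᵢ = 17.78 m³/s

17.8 m³/s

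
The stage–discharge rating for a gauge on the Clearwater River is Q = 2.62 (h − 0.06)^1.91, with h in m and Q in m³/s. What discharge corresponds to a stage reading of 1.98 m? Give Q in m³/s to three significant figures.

9.11 m³/s

Q = 2.62 × (1.98 − 0.06)^1.91 = 2.62 × 1.92^1.91 = 9.108 m³/s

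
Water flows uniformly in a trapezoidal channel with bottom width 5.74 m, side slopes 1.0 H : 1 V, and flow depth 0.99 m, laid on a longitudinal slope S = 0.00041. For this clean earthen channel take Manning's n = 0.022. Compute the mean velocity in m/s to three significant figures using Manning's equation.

A = (b + z·y)·y = (5.74 + 1.0×0.99)×0.99 = 6.663 m²
P = b + 2y√(1+z²) = 5.74 + 2×0.99×√(1+1.0²) = 8.540 m
R = A/P = 6.663/8.540 = 0.7802 m
Q = (1/n)·A·R^(2/3)·S^(1/2) = (1/0.022) × 6.663 × 0.7802^(2/3) × 0.00041^(1/2) = 5.197 m³/s
V = Q/A = 5.197/6.663 = 0.7800 m/s

0.780 m/s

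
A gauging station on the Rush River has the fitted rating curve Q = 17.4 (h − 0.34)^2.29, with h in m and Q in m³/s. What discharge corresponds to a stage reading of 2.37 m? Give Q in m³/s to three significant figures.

88.0 m³/s

Q = 17.4 × (2.37 − 0.34)^2.29 = 17.4 × 2.03^2.29 = 88.05 m³/s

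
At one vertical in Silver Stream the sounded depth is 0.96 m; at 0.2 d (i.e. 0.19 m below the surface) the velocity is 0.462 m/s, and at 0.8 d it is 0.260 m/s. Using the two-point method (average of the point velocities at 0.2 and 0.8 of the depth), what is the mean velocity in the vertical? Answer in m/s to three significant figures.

0.361 m/s

v̄ = (0.462 + 0.260) / 2 = 0.3610 m/s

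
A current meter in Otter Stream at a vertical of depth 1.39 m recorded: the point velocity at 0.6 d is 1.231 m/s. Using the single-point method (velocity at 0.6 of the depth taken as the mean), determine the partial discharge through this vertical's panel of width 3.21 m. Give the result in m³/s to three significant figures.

v̄ = v₀.₆ = 1.231 m/s
q = v̄ × d × w = 1.231 × 1.39 × 3.21 = 5.493 m³/s

5.49 m³/s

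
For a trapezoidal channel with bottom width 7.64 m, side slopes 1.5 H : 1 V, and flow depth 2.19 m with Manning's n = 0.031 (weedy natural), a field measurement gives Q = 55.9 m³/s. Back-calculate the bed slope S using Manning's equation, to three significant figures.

0.00295

A = (b + z·y)·y = (7.64 + 1.5×2.19)×2.19 = 23.93 m²
P = b + 2y√(1+z²) = 7.64 + 2×2.19×√(1+1.5²) = 15.54 m
R = A/P = 23.93/15.54 = 1.540 m
S = (Q·n / (1·A·R^(2/3)))² = (55.9×0.031 / (1×23.93×1.334))² = 0.002950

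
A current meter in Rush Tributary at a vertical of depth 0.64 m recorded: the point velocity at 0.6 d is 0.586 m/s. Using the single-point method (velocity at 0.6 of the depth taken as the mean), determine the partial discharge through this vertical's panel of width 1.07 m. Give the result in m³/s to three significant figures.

v̄ = v₀.₆ = 0.586 m/s
q = v̄ × d × w = 0.5860 × 0.64 × 1.07 = 0.4013 m³/s

0.401 m³/s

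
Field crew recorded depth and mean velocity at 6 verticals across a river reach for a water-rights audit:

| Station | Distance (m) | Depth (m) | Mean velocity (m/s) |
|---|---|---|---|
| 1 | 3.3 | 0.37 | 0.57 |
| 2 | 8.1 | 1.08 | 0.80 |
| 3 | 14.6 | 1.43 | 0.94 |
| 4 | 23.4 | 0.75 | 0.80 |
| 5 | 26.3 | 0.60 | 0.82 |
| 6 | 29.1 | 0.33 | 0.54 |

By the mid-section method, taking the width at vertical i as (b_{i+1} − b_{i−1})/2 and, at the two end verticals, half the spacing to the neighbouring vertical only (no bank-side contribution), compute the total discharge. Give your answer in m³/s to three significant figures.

20.8 m³/s

w_1 = (8.1 − 3.3)/2 = 2.4 m; q_1 = 0.57 × 0.37 × 2.4 = 0.5062 m³/s
w_2 = (14.6 − 3.3)/2 = 5.65 m; q_2 = 0.80 × 1.08 × 5.65 = 4.882 m³/s
w_3 = (23.4 − 8.1)/2 = 7.65 m; q_3 = 0.94 × 1.43 × 7.65 = 10.28 m³/s
w_4 = (26.3 − 14.6)/2 = 5.85 m; q_4 = 0.80 × 0.75 × 5.85 = 3.510 m³/s
w_5 = (29.1 − 23.4)/2 = 2.85 m; q_5 = 0.82 × 0.60 × 2.85 = 1.402 m³/s
w_6 = (29.1 − 26.3)/2 = 1.4 m; q_6 = 0.54 × 0.33 × 1.4 = 0.2495 m³/s
Q = Σ qᵢ = 20.83 m³/s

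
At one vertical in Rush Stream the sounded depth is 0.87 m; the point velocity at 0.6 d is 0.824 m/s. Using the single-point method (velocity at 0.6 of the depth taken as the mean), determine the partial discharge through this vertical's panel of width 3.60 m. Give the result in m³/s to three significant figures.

v̄ = v₀.₆ = 0.824 m/s
q = v̄ × d × w = 0.8240 × 0.87 × 3.60 = 2.581 m³/s

2.58 m³/s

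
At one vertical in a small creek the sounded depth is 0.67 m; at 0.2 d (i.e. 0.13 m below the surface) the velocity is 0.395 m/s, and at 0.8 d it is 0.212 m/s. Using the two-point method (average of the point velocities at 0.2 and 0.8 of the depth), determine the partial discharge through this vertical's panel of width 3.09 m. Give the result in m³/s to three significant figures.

v̄ = (0.395 + 0.212) / 2 = 0.3035 m/s
q = v̄ × d × w = 0.3035 × 0.67 × 3.09 = 0.6283 m³/s

0.628 m³/s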